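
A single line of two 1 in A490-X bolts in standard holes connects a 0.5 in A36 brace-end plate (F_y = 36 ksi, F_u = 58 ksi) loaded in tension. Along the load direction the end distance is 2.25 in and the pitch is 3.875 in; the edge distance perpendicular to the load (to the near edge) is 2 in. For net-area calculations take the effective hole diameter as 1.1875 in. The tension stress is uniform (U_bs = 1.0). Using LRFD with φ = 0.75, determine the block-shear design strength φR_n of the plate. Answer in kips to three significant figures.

Shear plane L_v = 2.25 + 1·3.875 = 6.125 in; A_gv = 6.125 × 0.5 = 3.062 in².
A_nv = (6.125 − 1.5·1.1875) × 0.5 = 2.172 in².
A_nt = (2 − 0.5·1.1875) × 0.5 = 0.7031 in².
0.6 F_u A_nv = 75.58 kips; 0.6 F_y A_gv = 66.15 kips → shear yielding governs the shear term.
R_n = 66.15 + 1.0 × 58 × 0.7031 = 106.9 kips.
Design strength φR_n = 0.75 × 106.9 = 80.2 kips.

80.2 kips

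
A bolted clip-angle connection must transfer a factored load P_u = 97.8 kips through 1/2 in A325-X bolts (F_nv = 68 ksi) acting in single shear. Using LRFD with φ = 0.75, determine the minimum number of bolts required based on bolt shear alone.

A_b = π·0.5²/4 = 0.1963 in².
Per-bolt design strength φR_n = 0.75 × 68 × 0.1963 × 1 = 10.01 kips.
n ≥ 97.8 / 10.01 = 9.766 → use 10 bolts.

10 bolts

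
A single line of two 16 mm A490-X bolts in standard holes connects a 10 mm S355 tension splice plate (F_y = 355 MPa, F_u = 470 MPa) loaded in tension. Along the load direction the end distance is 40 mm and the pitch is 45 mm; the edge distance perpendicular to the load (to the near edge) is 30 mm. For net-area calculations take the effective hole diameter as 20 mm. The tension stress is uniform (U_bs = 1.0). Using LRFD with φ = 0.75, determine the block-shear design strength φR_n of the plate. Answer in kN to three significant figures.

187 kN

Shear plane L_v = 40 + 1·45 = 85 mm; A_gv = 85 × 10 = 850 mm².
A_nv = (85 − 1.5·20) × 10 = 550 mm².
A_nt = (30 − 0.5·20) × 10 = 200 mm².
0.6 F_u A_nv = 155.1 kN; 0.6 F_y A_gv = 181.1 kN → shear rupture governs the shear term.
R_n = 155.1 + 1.0 × 470 × 200 / 1000 = 249.1 kN.
Design strength φR_n = 0.75 × 249.1 = 187 kN.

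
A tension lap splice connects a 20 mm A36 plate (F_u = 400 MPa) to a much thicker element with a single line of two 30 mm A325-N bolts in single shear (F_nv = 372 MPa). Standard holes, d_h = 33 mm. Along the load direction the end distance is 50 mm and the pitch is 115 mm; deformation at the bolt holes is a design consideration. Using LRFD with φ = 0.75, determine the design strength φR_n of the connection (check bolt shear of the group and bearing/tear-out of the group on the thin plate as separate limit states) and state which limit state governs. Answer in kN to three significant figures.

Bolt shear: A_b = π·30²/4 = 706.9 mm²; R_n = 372 × 706.9 × 2 × 1 / 1000 = 525.9 kN → 0.75 × 525.9 = 394 kN.
Bearing (1.2 l_c t F_u ≤ 2.4 d t F_u): upper limit = 2.4·30·20·400 / 1000 = 576 kN.
  Edge l_c = 50 − 33/2 = 33.5 → r_n = 321.6 kN; interior l_c = 115 − 33 = 82 → r_n = 576 kN.
  R_n,bearing = 1·321.6 + 1·576 = 897.6 kN → 0.75 × 897.6 = 673 kN.
Bolt shear governs: 394 kN.

394 kN (bolt shear governs)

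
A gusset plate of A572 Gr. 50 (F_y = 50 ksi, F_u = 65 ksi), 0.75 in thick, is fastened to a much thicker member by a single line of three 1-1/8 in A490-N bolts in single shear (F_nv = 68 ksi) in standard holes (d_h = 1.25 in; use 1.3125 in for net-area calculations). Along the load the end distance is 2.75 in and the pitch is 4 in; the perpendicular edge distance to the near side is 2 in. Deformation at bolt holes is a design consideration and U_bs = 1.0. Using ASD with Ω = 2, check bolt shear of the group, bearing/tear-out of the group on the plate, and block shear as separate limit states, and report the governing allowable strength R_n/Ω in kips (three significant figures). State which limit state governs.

Bolt shear: A_b = π·1.125²/4 = 0.994 in²; R_n = 68 × 0.994 × 3 × 1 = 202.8 kips → 202.8 / 2 = 101 kips.
Bearing: edge l_c = 2.125, r_n = 124.3 kips; interior l_c = 2.75, r_n = 131.6 kips; R_n = 124.3 + 2·131.6 = 387.6 kips → 194 kips.
Block shear: A_gv = 8.062, A_nv = 5.602, A_nt = 1.008 in²; R_n = min(0.6F_uA_nv, 0.6F_yA_gv) + U_bs·F_u·A_nt = 284 kips → 142 kips.
Bolt shear governs: 101 kips.

101 kips (bolt shear governs)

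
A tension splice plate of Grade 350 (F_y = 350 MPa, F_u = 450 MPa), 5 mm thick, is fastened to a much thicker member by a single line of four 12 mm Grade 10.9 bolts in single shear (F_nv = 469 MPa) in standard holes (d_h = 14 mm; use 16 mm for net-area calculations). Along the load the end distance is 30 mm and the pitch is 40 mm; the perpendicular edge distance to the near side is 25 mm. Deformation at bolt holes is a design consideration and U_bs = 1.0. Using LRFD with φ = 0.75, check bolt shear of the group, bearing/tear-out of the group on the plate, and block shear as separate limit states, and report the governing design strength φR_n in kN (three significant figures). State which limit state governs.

Bolt shear: A_b = π·12²/4 = 113.1 mm²; R_n = 469 × 113.1 × 4 × 1 / 1000 = 212.2 kN → 0.75 × 212.2 = 159 kN.
Bearing: edge l_c = 23, r_n = 62.1 kN; interior l_c = 26, r_n = 64.8 kN; R_n = 62.1 + 3·64.8 = 256.5 kN → 192 kN.
Block shear: A_gv = 750, A_nv = 470, A_nt = 85 mm²; R_n = min(0.6F_uA_nv, 0.6F_yA_gv) + U_bs·F_u·A_nt = 165.2 kN → 124 kN.
Block shear governs: 124 kN.

124 kN (block shear governs)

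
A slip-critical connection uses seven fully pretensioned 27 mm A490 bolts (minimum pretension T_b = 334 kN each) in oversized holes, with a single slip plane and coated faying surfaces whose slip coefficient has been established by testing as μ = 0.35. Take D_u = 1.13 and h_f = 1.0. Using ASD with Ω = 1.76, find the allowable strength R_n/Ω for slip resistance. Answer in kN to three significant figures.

525 kN

R_n = μ · D_u · h_f · T_b · n_s · n_b = 0.35 × 1.13 × 1.0 × 334 × 1 × 7 = 924.7 kN.
Allowable strength R_n/Ω = 924.7 / 1.76 = 525 kN.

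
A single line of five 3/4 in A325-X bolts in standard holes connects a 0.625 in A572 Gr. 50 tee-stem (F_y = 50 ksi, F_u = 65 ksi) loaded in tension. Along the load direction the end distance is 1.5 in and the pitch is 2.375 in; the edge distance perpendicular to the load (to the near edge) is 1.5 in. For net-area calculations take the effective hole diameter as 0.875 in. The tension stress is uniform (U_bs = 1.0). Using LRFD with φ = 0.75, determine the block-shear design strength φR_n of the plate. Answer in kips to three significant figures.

161 kips

Shear plane L_v = 1.5 + 4·2.375 = 11 in; A_gv = 11 × 0.625 = 6.875 in².
A_nv = (11 − 4.5·0.875) × 0.625 = 4.414 in².
A_nt = (1.5 − 0.5·0.875) × 0.625 = 0.6641 in².
0.6 F_u A_nv = 172.1 kips; 0.6 F_y A_gv = 206.2 kips → shear rupture governs the shear term.
R_n = 172.1 + 1.0 × 65 × 0.6641 = 215.3 kips.
Design strength φR_n = 0.75 × 215.3 = 161 kips.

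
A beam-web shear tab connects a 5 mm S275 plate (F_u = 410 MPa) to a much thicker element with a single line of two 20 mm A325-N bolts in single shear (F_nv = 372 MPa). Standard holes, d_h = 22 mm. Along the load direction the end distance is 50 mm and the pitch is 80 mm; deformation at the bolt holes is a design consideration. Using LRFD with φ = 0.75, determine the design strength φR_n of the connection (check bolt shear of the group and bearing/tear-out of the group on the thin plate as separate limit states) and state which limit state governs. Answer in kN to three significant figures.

Bolt shear: A_b = π·20²/4 = 314.2 mm²; R_n = 372 × 314.2 × 2 × 1 / 1000 = 233.7 kN → 0.75 × 233.7 = 175 kN.
Bearing (1.2 l_c t F_u ≤ 2.4 d t F_u): upper limit = 2.4·20·5·410 / 1000 = 98.4 kN.
  Edge l_c = 50 − 22/2 = 39 → r_n = 95.94 kN; interior l_c = 80 − 22 = 58 → r_n = 98.4 kN.
  R_n,bearing = 1·95.94 + 1·98.4 = 194.3 kN → 0.75 × 194.3 = 146 kN.
Bearing governs: 146 kN.

146 kN (bearing governs)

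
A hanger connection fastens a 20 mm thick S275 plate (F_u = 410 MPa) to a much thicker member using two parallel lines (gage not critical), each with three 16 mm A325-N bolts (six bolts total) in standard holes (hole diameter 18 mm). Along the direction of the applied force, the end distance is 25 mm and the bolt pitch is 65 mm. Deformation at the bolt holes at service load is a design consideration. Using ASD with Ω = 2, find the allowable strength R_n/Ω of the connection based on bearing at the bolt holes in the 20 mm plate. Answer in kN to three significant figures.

Per bolt r_n = 1.2 l_c t F_u ≤ 2.4 d t F_u; upper limit = 2.4 × 16 × 20 × 410 / 1000 = 314.9 kN.
Edge bolt: l_c = 25 − 18/2 = 16 mm → 1.2 × 16 × 20 × 410 / 1000 = 157.4 → r_n = 157.4 kN.
Interior bolts: l_c = 65 − 18 = 47 mm → 1.2 × 47 × 20 × 410 / 1000 = 462.5 → r_n = 314.9 kN.
R_n = 2 × 157.4 + 4 × 314.9 = 1574 kN.
Allowable strength R_n/Ω = 1574 / 2 = 787 kN.

787 kN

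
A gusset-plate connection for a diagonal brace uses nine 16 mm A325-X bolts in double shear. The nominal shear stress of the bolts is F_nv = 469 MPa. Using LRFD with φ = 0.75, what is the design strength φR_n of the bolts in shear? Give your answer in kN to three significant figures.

1270 kN

A_b = π × 16² / 4 = 201.1 mm².
R_n = F_nv · A_b · n · n_s = 469 × 201.1 × 9 × 2 / 1000 = 1697 kN.
Design strength φR_n = 0.75 × 1697 = 1270 kN.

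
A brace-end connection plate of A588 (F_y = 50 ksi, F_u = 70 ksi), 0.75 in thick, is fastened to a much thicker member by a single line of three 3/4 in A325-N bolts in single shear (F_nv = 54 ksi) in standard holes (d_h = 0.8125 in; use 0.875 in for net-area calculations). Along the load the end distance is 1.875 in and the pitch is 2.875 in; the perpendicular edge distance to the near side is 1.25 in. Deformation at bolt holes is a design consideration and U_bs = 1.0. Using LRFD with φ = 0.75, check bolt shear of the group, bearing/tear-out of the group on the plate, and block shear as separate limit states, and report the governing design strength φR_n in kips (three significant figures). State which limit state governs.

Bolt shear: A_b = π·0.75²/4 = 0.4418 in²; R_n = 54 × 0.4418 × 3 × 1 = 71.57 kips → 0.75 × 71.57 = 53.7 kips.
Bearing: edge l_c = 1.469, r_n = 92.53 kips; interior l_c = 2.062, r_n = 94.5 kips; R_n = 92.53 + 2·94.5 = 281.5 kips → 211 kips.
Block shear: A_gv = 5.719, A_nv = 4.078, A_nt = 0.6094 in²; R_n = min(0.6F_uA_nv, 0.6F_yA_gv) + U_bs·F_u·A_nt = 213.9 kips → 160 kips.
Bolt shear governs: 53.7 kips.

53.7 kips (bolt shear governs)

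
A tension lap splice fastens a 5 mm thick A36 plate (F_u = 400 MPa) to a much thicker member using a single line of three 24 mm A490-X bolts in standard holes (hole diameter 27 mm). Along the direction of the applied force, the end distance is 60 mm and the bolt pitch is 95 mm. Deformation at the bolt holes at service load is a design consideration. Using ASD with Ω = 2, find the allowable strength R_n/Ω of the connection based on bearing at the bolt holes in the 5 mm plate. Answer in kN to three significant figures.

171 kN

Per bolt r_n = 1.2 l_c t F_u ≤ 2.4 d t F_u; upper limit = 2.4 × 24 × 5 × 400 / 1000 = 115.2 kN.
Edge bolt: l_c = 60 − 27/2 = 46.5 mm → 1.2 × 46.5 × 5 × 400 / 1000 = 111.6 → r_n = 111.6 kN.
Interior bolts: l_c = 95 − 27 = 68 mm → 1.2 × 68 × 5 × 400 / 1000 = 163.2 → r_n = 115.2 kN.
R_n = 1 × 111.6 + 2 × 115.2 = 342 kN.
Allowable strength R_n/Ω = 342 / 2 = 171 kN.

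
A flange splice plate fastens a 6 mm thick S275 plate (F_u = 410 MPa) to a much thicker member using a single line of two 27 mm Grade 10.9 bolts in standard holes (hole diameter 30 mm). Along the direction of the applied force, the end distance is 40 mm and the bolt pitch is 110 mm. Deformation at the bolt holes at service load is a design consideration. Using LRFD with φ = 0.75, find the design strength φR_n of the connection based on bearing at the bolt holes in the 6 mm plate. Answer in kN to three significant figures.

Per bolt r_n = 1.2 l_c t F_u ≤ 2.4 d t F_u; upper limit = 2.4 × 27 × 6 × 410 / 1000 = 159.4 kN.
Edge bolt: l_c = 40 − 30/2 = 25 mm → 1.2 × 25 × 6 × 410 / 1000 = 73.8 → r_n = 73.8 kN.
Interior bolts: l_c = 110 − 30 = 80 mm → 1.2 × 80 × 6 × 410 / 1000 = 236.2 → r_n = 159.4 kN.
R_n = 1 × 73.8 + 1 × 159.4 = 233.2 kN.
Design strength φR_n = 0.75 × 233.2 = 175 kN.

175 kN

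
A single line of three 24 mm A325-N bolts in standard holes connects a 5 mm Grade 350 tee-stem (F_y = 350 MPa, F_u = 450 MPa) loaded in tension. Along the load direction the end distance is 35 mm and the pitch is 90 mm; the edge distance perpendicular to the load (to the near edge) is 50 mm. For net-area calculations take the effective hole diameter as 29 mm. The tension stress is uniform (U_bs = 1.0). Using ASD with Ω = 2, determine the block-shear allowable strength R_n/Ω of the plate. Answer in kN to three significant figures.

Shear plane L_v = 35 + 2·90 = 215 mm; A_gv = 215 × 5 = 1075 mm².
A_nv = (215 − 2.5·29) × 5 = 712.5 mm².
A_nt = (50 − 0.5·29) × 5 = 177.5 mm².
0.6 F_u A_nv = 192.4 kN; 0.6 F_y A_gv = 225.8 kN → shear rupture governs the shear term.
R_n = 192.4 + 1.0 × 450 × 177.5 / 1000 = 272.2 kN.
Allowable strength R_n/Ω = 272.2 / 2 = 136 kN.

136 kN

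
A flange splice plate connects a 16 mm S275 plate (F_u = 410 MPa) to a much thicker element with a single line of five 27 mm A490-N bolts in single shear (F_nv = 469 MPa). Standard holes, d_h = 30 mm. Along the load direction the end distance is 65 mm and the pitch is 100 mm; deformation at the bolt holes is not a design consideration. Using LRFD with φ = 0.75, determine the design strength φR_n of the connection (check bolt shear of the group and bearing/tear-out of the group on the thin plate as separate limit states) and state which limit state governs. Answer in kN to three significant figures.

1010 kN (bolt shear governs)

Bolt shear: A_b = π·27²/4 = 572.6 mm²; R_n = 469 × 572.6 × 5 × 1 / 1000 = 1343 kN → 0.75 × 1343 = 1010 kN.
Bearing (1.5 l_c t F_u ≤ 3.0 d t F_u): upper limit = 3.0·27·16·410 / 1000 = 531.4 kN.
  Edge l_c = 65 − 30/2 = 50 → r_n = 492 kN; interior l_c = 100 − 30 = 70 → r_n = 531.4 kN.
  R_n,bearing = 1·492 + 4·531.4 = 2617 kN → 0.75 × 2617 = 1960 kN.
Bolt shear governs: 1010 kN.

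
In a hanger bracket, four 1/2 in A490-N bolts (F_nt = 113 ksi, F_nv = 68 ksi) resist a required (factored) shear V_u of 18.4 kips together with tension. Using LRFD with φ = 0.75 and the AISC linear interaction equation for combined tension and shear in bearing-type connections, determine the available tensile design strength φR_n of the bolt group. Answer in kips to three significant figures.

56 kips

A_b = π·0.5²/4 = 0.1963 in²; f_rv = 18.4 / (4 × 0.1963) = 23.43 ksi.
F'_nt = 1.3 F_nt − (F_nt / φF_nv) f_rv = 1.3·113 − (113/(0.75·68))·23.43 = 94.99 ksi, capped at F_nt → F'_nt = 94.99 ksi.
R_n = F'_nt · A_b · n = 94.99 × 0.1963 × 4 = 74.61 kips.
Design strength φR_n = 0.75 × 74.61 = 56 kips.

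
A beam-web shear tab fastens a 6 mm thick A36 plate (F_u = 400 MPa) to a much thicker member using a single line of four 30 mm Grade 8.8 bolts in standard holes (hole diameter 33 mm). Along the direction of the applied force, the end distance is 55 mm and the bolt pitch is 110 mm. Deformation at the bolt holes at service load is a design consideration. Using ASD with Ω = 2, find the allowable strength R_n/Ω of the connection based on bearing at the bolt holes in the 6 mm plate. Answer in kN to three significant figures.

Per bolt r_n = 1.2 l_c t F_u ≤ 2.4 d t F_u; upper limit = 2.4 × 30 × 6 × 400 / 1000 = 172.8 kN.
Edge bolt: l_c = 55 − 33/2 = 38.5 mm → 1.2 × 38.5 × 6 × 400 / 1000 = 110.9 → r_n = 110.9 kN.
Interior bolts: l_c = 110 − 33 = 77 mm → 1.2 × 77 × 6 × 400 / 1000 = 221.8 → r_n = 172.8 kN.
R_n = 1 × 110.9 + 3 × 172.8 = 629.3 kN.
Allowable strength R_n/Ω = 629.3 / 2 = 315 kN.

315 kN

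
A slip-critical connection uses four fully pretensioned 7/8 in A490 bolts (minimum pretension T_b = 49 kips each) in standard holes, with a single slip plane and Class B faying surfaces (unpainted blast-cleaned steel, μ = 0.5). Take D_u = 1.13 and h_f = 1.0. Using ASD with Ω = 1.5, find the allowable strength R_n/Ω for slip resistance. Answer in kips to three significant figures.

73.8 kips

R_n = μ · D_u · h_f · T_b · n_s · n_b = 0.5 × 1.13 × 1.0 × 49 × 1 × 4 = 110.7 kips.
Allowable strength R_n/Ω = 110.7 / 1.5 = 73.8 kips.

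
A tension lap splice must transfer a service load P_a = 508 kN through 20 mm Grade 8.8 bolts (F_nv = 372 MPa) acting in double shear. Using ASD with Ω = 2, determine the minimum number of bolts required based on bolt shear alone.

5 bolts

A_b = π·20²/4 = 314.2 mm².
Per-bolt allowable strength R_n/Ω = 372 × 314.2 × 2 / 1000 / 2 = 116.9 kN.
n ≥ 508 / 116.9 = 4.347 → use 5 bolts.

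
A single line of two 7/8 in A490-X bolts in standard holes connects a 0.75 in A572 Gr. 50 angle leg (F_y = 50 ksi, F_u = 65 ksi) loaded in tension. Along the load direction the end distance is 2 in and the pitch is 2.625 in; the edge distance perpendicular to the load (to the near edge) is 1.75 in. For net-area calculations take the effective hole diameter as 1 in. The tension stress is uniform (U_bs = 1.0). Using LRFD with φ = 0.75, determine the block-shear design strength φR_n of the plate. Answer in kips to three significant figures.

114 kips

Shear plane L_v = 2 + 1·2.625 = 4.625 in; A_gv = 4.625 × 0.75 = 3.469 in².
A_nv = (4.625 − 1.5·1) × 0.75 = 2.344 in².
A_nt = (1.75 − 0.5·1) × 0.75 = 0.9375 in².
0.6 F_u A_nv = 91.41 kips; 0.6 F_y A_gv = 104.1 kips → shear rupture governs the shear term.
R_n = 91.41 + 1.0 × 65 × 0.9375 = 152.3 kips.
Design strength φR_n = 0.75 × 152.3 = 114 kips.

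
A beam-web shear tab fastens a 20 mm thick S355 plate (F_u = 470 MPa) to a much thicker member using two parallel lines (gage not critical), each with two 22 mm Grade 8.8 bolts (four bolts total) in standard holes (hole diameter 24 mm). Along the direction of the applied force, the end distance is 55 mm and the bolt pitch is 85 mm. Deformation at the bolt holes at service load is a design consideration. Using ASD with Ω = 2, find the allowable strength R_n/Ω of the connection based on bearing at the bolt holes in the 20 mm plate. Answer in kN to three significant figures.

Per bolt r_n = 1.2 l_c t F_u ≤ 2.4 d t F_u; upper limit = 2.4 × 22 × 20 × 470 / 1000 = 496.3 kN.
Edge bolt: l_c = 55 − 24/2 = 43 mm → 1.2 × 43 × 20 × 470 / 1000 = 485 → r_n = 485 kN.
Interior bolts: l_c = 85 − 24 = 61 mm → 1.2 × 61 × 20 × 470 / 1000 = 688.1 → r_n = 496.3 kN.
R_n = 2 × 485 + 2 × 496.3 = 1963 kN.
Allowable strength R_n/Ω = 1963 / 2 = 981 kN.

981 kN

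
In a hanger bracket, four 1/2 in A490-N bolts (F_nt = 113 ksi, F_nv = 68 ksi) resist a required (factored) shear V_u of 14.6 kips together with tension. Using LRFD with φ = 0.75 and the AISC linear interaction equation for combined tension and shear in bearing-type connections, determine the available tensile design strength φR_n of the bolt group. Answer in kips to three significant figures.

62.3 kips

A_b = π·0.5²/4 = 0.1963 in²; f_rv = 14.6 / (4 × 0.1963) = 18.59 ksi.
F'_nt = 1.3 F_nt − (F_nt / φF_nv) f_rv = 1.3·113 − (113/(0.75·68))·18.59 = 105.7 ksi, capped at F_nt → F'_nt = 105.7 ksi.
R_n = F'_nt · A_b · n = 105.7 × 0.1963 × 4 = 83.03 kips.
Design strength φR_n = 0.75 × 83.03 = 62.3 kips.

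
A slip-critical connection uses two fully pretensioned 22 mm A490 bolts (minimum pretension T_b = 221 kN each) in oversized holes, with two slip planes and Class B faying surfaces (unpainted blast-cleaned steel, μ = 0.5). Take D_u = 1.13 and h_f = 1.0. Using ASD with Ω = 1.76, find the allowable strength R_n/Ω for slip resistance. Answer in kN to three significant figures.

284 kN

R_n = μ · D_u · h_f · T_b · n_s · n_b = 0.5 × 1.13 × 1.0 × 221 × 2 × 2 = 499.5 kN.
Allowable strength R_n/Ω = 499.5 / 1.76 = 284 kN.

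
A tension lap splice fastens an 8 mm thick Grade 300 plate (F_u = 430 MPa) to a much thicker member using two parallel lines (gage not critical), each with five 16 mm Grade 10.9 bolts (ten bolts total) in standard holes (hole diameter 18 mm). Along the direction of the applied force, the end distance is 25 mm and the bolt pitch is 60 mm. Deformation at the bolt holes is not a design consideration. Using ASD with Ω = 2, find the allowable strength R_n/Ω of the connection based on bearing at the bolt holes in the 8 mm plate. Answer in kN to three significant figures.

743 kN

Per bolt r_n = 1.5 l_c t F_u ≤ 3.0 d t F_u; upper limit = 3.0 × 16 × 8 × 430 / 1000 = 165.1 kN.
Edge bolt: l_c = 25 − 18/2 = 16 mm → 1.5 × 16 × 8 × 430 / 1000 = 82.56 → r_n = 82.56 kN.
Interior bolts: l_c = 60 − 18 = 42 mm → 1.5 × 42 × 8 × 430 / 1000 = 216.7 → r_n = 165.1 kN.
R_n = 2 × 82.56 + 8 × 165.1 = 1486 kN.
Allowable strength R_n/Ω = 1486 / 2 = 743 kN.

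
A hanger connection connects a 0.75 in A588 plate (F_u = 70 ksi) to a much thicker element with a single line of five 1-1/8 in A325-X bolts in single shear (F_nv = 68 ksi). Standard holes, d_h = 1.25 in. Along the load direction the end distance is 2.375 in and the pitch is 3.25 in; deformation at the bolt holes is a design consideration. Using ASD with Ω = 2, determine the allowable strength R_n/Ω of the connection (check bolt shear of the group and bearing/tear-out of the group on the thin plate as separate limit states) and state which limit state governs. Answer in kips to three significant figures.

Bolt shear: A_b = π·1.125²/4 = 0.994 in²; R_n = 68 × 0.994 × 5 × 1 = 338 kips → 338 / 2 = 169 kips.
Bearing (1.2 l_c t F_u ≤ 2.4 d t F_u): upper limit = 2.4·1.125·0.75·70 = 141.8 kips.
  Edge l_c = 2.375 − 1.25/2 = 1.75 → r_n = 110.3 kips; interior l_c = 3.25 − 1.25 = 2 → r_n = 126 kips.
  R_n,bearing = 1·110.3 + 4·126 = 614.2 kips → 614.2 / 2 = 307 kips.
Bolt shear governs: 169 kips.

169 kips (bolt shear governs)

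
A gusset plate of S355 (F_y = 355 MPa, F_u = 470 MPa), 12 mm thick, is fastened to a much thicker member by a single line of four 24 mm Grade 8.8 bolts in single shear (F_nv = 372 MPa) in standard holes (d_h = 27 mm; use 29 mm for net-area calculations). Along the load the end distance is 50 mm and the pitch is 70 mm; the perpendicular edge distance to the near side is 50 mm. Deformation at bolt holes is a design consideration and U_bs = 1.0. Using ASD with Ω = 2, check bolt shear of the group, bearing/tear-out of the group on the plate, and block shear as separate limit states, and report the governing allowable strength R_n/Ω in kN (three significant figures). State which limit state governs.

Bolt shear: A_b = π·24²/4 = 452.4 mm²; R_n = 372 × 452.4 × 4 × 1 / 1000 = 673.2 kN → 673.2 / 2 = 337 kN.
Bearing: edge l_c = 36.5, r_n = 247 kN; interior l_c = 43, r_n = 291 kN; R_n = 247 + 3·291 = 1120 kN → 560 kN.
Block shear: A_gv = 3120, A_nv = 1902, A_nt = 426 mm²; R_n = min(0.6F_uA_nv, 0.6F_yA_gv) + U_bs·F_u·A_nt = 736.6 kN → 368 kN.
Bolt shear governs: 337 kN.

337 kN (bolt shear governs)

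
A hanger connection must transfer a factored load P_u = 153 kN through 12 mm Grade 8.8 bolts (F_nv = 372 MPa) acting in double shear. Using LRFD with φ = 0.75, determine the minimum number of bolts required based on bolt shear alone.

3 bolts

A_b = π·12²/4 = 113.1 mm².
Per-bolt design strength φR_n = 0.75 × 372 × 113.1 × 2 / 1000 = 63.11 kN.
n ≥ 153 / 63.11 = 2.424 → use 3 bolts.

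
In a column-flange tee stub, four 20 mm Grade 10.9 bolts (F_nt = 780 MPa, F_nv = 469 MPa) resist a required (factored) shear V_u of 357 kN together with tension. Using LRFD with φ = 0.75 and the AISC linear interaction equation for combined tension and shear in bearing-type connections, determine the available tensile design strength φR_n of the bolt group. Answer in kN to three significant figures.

362 kN

A_b = π·20²/4 = 314.2 mm²; f_rv = 357 × 1000 / (4 × 314.2) = 284.1 MPa.
F'_nt = 1.3 F_nt − (F_nt / φF_nv) f_rv = 1.3·780 − (780/(0.75·469))·284.1 = 384 MPa, capped at F_nt → F'_nt = 384 MPa.
R_n = F'_nt · A_b · n = 384 × 314.2 × 4 / 1000 = 482.6 kN.
Design strength φR_n = 0.75 × 482.6 = 362 kN.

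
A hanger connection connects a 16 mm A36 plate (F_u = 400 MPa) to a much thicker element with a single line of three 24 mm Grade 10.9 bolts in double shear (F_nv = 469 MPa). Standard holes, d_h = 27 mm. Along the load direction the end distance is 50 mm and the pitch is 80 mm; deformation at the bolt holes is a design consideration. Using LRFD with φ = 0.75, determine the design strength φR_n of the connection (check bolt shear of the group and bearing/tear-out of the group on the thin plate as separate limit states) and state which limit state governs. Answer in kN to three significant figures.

763 kN (bearing governs)

Bolt shear: A_b = π·24²/4 = 452.4 mm²; R_n = 469 × 452.4 × 3 × 2 / 1000 = 1273 kN → 0.75 × 1273 = 955 kN.
Bearing (1.2 l_c t F_u ≤ 2.4 d t F_u): upper limit = 2.4·24·16·400 / 1000 = 368.6 kN.
  Edge l_c = 50 − 27/2 = 36.5 → r_n = 280.3 kN; interior l_c = 80 − 27 = 53 → r_n = 368.6 kN.
  R_n,bearing = 1·280.3 + 2·368.6 = 1018 kN → 0.75 × 1018 = 763 kN.
Bearing governs: 763 kN.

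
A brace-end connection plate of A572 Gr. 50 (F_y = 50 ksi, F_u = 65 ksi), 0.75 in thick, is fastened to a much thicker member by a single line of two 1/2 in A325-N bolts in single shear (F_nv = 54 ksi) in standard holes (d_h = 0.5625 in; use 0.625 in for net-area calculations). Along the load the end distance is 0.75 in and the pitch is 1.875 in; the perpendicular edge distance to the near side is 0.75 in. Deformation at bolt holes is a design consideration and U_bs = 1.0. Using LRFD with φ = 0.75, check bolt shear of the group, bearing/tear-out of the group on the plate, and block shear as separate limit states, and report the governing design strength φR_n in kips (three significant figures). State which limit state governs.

15.9 kips (bolt shear governs)

Bolt shear: A_b = π·0.5²/4 = 0.1963 in²; R_n = 54 × 0.1963 × 2 × 1 = 21.21 kips → 0.75 × 21.21 = 15.9 kips.
Bearing: edge l_c = 0.4688, r_n = 27.42 kips; interior l_c = 1.312, r_n = 58.5 kips; R_n = 27.42 + 1·58.5 = 85.92 kips → 64.4 kips.
Block shear: A_gv = 1.969, A_nv = 1.266, A_nt = 0.3281 in²; R_n = min(0.6F_uA_nv, 0.6F_yA_gv) + U_bs·F_u·A_nt = 70.69 kips → 53 kips.
Bolt shear governs: 15.9 kips.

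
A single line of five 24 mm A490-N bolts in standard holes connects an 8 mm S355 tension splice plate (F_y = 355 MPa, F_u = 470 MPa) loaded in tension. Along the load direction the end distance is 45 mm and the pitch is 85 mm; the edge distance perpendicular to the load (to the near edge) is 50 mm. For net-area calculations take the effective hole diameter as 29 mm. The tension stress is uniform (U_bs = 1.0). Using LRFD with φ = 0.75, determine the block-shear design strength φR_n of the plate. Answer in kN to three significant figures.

531 kN

Shear plane L_v = 45 + 4·85 = 385 mm; A_gv = 385 × 8 = 3080 mm².
A_nv = (385 − 4.5·29) × 8 = 2036 mm².
A_nt = (50 − 0.5·29) × 8 = 284 mm².
0.6 F_u A_nv = 574.2 kN; 0.6 F_y A_gv = 656 kN → shear rupture governs the shear term.
R_n = 574.2 + 1.0 × 470 × 284 / 1000 = 707.6 kN.
Design strength φR_n = 0.75 × 707.6 = 531 kN.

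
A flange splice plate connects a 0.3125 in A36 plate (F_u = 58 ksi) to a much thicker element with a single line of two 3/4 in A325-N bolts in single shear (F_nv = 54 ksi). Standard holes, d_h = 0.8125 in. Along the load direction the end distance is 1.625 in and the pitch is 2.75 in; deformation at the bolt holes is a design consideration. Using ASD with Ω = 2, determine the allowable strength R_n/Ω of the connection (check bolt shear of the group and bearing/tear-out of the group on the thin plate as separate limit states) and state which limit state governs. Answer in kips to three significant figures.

Bolt shear: A_b = π·0.75²/4 = 0.4418 in²; R_n = 54 × 0.4418 × 2 × 1 = 47.71 kips → 47.71 / 2 = 23.9 kips.
Bearing (1.2 l_c t F_u ≤ 2.4 d t F_u): upper limit = 2.4·0.75·0.3125·58 = 32.62 kips.
  Edge l_c = 1.625 − 0.8125/2 = 1.219 → r_n = 26.51 kips; interior l_c = 2.75 − 0.8125 = 1.938 → r_n = 32.62 kips.
  R_n,bearing = 1·26.51 + 1·32.62 = 59.13 kips → 59.13 / 2 = 29.6 kips.
Bolt shear governs: 23.9 kips.

23.9 kips (bolt shear governs)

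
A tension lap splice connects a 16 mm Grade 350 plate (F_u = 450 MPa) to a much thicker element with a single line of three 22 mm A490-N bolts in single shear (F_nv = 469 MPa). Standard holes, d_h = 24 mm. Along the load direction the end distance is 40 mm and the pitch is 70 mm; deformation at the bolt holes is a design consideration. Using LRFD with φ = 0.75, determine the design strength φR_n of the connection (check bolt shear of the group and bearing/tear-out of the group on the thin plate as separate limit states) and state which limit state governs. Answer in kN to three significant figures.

401 kN (bolt shear governs)

Bolt shear: A_b = π·22²/4 = 380.1 mm²; R_n = 469 × 380.1 × 3 × 1 / 1000 = 534.8 kN → 0.75 × 534.8 = 401 kN.
Bearing (1.2 l_c t F_u ≤ 2.4 d t F_u): upper limit = 2.4·22·16·450 / 1000 = 380.2 kN.
  Edge l_c = 40 − 24/2 = 28 → r_n = 241.9 kN; interior l_c = 70 − 24 = 46 → r_n = 380.2 kN.
  R_n,bearing = 1·241.9 + 2·380.2 = 1002 kN → 0.75 × 1002 = 752 kN.
Bolt shear governs: 401 kN.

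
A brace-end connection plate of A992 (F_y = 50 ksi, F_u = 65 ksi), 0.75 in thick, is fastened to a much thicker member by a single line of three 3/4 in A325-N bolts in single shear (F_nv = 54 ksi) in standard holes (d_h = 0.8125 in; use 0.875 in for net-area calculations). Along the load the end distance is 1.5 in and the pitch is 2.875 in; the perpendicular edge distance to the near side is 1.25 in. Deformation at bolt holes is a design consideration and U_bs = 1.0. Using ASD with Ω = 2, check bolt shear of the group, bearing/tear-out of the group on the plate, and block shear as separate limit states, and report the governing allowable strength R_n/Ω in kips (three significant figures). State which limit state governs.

Bolt shear: A_b = π·0.75²/4 = 0.4418 in²; R_n = 54 × 0.4418 × 3 × 1 = 71.57 kips → 71.57 / 2 = 35.8 kips.
Bearing: edge l_c = 1.094, r_n = 63.98 kips; interior l_c = 2.062, r_n = 87.75 kips; R_n = 63.98 + 2·87.75 = 239.5 kips → 120 kips.
Block shear: A_gv = 5.438, A_nv = 3.797, A_nt = 0.6094 in²; R_n = min(0.6F_uA_nv, 0.6F_yA_gv) + U_bs·F_u·A_nt = 187.7 kips → 93.8 kips.
Bolt shear governs: 35.8 kips.

35.8 kips (bolt shear governs)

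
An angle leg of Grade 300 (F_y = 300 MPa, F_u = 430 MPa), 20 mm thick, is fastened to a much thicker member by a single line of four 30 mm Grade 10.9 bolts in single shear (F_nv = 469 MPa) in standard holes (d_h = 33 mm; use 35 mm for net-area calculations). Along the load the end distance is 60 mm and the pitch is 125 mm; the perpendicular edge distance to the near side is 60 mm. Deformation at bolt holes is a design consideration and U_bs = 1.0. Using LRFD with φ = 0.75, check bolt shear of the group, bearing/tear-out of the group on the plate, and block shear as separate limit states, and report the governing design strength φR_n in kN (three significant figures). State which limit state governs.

995 kN (bolt shear governs)

Bolt shear: A_b = π·30²/4 = 706.9 mm²; R_n = 469 × 706.9 × 4 × 1 / 1000 = 1326 kN → 0.75 × 1326 = 995 kN.
Bearing: edge l_c = 43.5, r_n = 448.9 kN; interior l_c = 92, r_n = 619.2 kN; R_n = 448.9 + 3·619.2 = 2307 kN → 1730 kN.
Block shear: A_gv = 8700, A_nv = 6250, A_nt = 850 mm²; R_n = min(0.6F_uA_nv, 0.6F_yA_gv) + U_bs·F_u·A_nt = 1932 kN → 1450 kN.
Bolt shear governs: 995 kN.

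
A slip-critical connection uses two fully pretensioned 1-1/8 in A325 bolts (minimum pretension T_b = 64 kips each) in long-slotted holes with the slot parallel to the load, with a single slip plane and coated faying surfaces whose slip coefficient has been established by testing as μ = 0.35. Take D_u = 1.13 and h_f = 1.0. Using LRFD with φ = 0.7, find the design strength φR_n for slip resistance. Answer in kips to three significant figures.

35.4 kips

R_n = μ · D_u · h_f · T_b · n_s · n_b = 0.35 × 1.13 × 1.0 × 64 × 1 × 2 = 50.62 kips.
Design strength φR_n = 0.7 × 50.62 = 35.4 kips.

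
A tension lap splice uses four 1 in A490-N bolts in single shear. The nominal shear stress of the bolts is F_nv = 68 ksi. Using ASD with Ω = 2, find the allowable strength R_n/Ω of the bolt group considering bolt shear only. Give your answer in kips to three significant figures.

A_b = π × 1² / 4 = 0.7854 in².
R_n = F_nv · A_b · n · n_s = 68 × 0.7854 × 4 × 1 = 213.6 kips.
Allowable strength R_n/Ω = 213.6 / 2 = 107 kips.

107 kips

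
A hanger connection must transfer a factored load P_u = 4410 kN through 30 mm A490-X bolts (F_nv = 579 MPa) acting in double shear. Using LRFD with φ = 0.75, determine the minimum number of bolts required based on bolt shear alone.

A_b = π·30²/4 = 706.9 mm².
Per-bolt design strength φR_n = 0.75 × 579 × 706.9 × 2 / 1000 = 613.9 kN.
n ≥ 4410 / 613.9 = 7.184 → use 8 bolts.

8 bolts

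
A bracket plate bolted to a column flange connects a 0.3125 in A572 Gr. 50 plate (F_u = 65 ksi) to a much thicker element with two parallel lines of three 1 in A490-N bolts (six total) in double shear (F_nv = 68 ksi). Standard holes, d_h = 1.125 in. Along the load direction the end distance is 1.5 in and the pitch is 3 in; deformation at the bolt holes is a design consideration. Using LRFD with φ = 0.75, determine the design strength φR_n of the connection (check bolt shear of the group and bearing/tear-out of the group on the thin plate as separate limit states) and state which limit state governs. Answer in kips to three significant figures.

Bolt shear: A_b = π·1²/4 = 0.7854 in²; R_n = 68 × 0.7854 × 6 × 2 = 640.9 kips → 0.75 × 640.9 = 481 kips.
Bearing (1.2 l_c t F_u ≤ 2.4 d t F_u): upper limit = 2.4·1·0.3125·65 = 48.75 kips.
  Edge l_c = 1.5 − 1.125/2 = 0.9375 → r_n = 22.85 kips; interior l_c = 3 − 1.125 = 1.875 → r_n = 45.7 kips.
  R_n,bearing = 2·22.85 + 4·45.7 = 228.5 kips → 0.75 × 228.5 = 171 kips.
Bearing governs: 171 kips.

171 kips (bearing governs)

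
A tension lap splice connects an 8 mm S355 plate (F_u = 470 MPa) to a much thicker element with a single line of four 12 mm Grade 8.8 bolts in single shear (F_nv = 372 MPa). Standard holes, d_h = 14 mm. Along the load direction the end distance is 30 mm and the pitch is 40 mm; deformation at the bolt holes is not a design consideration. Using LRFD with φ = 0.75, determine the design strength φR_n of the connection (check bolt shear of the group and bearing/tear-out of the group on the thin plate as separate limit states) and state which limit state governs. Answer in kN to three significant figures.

126 kN (bolt shear governs)

Bolt shear: A_b = π·12²/4 = 113.1 mm²; R_n = 372 × 113.1 × 4 × 1 / 1000 = 168.3 kN → 0.75 × 168.3 = 126 kN.
Bearing (1.5 l_c t F_u ≤ 3.0 d t F_u): upper limit = 3.0·12·8·470 / 1000 = 135.4 kN.
  Edge l_c = 30 − 14/2 = 23 → r_n = 129.7 kN; interior l_c = 40 − 14 = 26 → r_n = 135.4 kN.
  R_n,bearing = 1·129.7 + 3·135.4 = 535.8 kN → 0.75 × 535.8 = 402 kN.
Bolt shear governs: 126 kN.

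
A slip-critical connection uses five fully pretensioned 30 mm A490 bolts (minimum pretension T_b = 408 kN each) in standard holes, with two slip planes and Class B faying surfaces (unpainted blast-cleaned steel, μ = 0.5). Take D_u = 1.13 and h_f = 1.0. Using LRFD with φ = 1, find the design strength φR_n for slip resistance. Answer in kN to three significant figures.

R_n = μ · D_u · h_f · T_b · n_s · n_b = 0.5 × 1.13 × 1.0 × 408 × 2 × 5 = 2305 kN.
Design strength φR_n = 1 × 2305 = 2310 kN.

2310 kN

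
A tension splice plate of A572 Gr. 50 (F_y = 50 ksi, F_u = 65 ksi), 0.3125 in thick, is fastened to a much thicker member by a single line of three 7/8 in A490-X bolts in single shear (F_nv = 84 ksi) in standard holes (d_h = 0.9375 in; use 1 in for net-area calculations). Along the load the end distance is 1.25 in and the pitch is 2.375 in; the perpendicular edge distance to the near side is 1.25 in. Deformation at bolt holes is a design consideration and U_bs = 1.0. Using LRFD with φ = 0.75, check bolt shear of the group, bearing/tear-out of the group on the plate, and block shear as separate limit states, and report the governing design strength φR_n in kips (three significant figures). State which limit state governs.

Bolt shear: A_b = π·0.875²/4 = 0.6013 in²; R_n = 84 × 0.6013 × 3 × 1 = 151.5 kips → 0.75 × 151.5 = 114 kips.
Bearing: edge l_c = 0.7812, r_n = 19.04 kips; interior l_c = 1.438, r_n = 35.04 kips; R_n = 19.04 + 2·35.04 = 89.12 kips → 66.8 kips.
Block shear: A_gv = 1.875, A_nv = 1.094, A_nt = 0.2344 in²; R_n = min(0.6F_uA_nv, 0.6F_yA_gv) + U_bs·F_u·A_nt = 57.89 kips → 43.4 kips.
Block shear governs: 43.4 kips.

43.4 kips (block shear governs)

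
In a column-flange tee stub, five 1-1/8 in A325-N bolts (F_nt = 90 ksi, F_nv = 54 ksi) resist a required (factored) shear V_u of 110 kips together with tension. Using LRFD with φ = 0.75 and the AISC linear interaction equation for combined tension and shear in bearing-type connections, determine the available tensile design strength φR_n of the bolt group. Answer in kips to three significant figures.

A_b = π·1.125²/4 = 0.994 in²; f_rv = 110 / (5 × 0.994) = 22.13 ksi.
F'_nt = 1.3 F_nt − (F_nt / φF_nv) f_rv = 1.3·90 − (90/(0.75·54))·22.13 = 67.82 ksi, capped at F_nt → F'_nt = 67.82 ksi.
R_n = F'_nt · A_b · n = 67.82 × 0.994 × 5 = 337.1 kips.
Design strength φR_n = 0.75 × 337.1 = 253 kips.

253 kips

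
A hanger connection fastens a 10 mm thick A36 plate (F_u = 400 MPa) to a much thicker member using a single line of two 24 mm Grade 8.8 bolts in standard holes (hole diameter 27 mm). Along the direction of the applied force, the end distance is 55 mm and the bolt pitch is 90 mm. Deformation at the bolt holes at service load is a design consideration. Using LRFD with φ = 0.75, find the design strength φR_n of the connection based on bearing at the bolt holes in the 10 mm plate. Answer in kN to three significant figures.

Per bolt r_n = 1.2 l_c t F_u ≤ 2.4 d t F_u; upper limit = 2.4 × 24 × 10 × 400 / 1000 = 230.4 kN.
Edge bolt: l_c = 55 − 27/2 = 41.5 mm → 1.2 × 41.5 × 10 × 400 / 1000 = 199.2 → r_n = 199.2 kN.
Interior bolts: l_c = 90 − 27 = 63 mm → 1.2 × 63 × 10 × 400 / 1000 = 302.4 → r_n = 230.4 kN.
R_n = 1 × 199.2 + 1 × 230.4 = 429.6 kN.
Design strength φR_n = 0.75 × 429.6 = 322 kN.

322 kN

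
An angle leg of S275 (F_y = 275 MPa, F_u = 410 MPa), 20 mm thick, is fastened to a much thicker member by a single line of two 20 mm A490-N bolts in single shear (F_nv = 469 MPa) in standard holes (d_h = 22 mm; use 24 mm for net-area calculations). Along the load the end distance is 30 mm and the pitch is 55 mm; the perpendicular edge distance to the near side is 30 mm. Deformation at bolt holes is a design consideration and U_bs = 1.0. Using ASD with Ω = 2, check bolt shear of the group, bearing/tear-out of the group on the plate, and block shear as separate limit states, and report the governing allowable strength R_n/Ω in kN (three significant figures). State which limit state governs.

Bolt shear: A_b = π·20²/4 = 314.2 mm²; R_n = 469 × 314.2 × 2 × 1 / 1000 = 294.7 kN → 294.7 / 2 = 147 kN.
Bearing: edge l_c = 19, r_n = 187 kN; interior l_c = 33, r_n = 324.7 kN; R_n = 187 + 1·324.7 = 511.7 kN → 256 kN.
Block shear: A_gv = 1700, A_nv = 980, A_nt = 360 mm²; R_n = min(0.6F_uA_nv, 0.6F_yA_gv) + U_bs·F_u·A_nt = 388.7 kN → 194 kN.
Bolt shear governs: 147 kN.

147 kN (bolt shear governs)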